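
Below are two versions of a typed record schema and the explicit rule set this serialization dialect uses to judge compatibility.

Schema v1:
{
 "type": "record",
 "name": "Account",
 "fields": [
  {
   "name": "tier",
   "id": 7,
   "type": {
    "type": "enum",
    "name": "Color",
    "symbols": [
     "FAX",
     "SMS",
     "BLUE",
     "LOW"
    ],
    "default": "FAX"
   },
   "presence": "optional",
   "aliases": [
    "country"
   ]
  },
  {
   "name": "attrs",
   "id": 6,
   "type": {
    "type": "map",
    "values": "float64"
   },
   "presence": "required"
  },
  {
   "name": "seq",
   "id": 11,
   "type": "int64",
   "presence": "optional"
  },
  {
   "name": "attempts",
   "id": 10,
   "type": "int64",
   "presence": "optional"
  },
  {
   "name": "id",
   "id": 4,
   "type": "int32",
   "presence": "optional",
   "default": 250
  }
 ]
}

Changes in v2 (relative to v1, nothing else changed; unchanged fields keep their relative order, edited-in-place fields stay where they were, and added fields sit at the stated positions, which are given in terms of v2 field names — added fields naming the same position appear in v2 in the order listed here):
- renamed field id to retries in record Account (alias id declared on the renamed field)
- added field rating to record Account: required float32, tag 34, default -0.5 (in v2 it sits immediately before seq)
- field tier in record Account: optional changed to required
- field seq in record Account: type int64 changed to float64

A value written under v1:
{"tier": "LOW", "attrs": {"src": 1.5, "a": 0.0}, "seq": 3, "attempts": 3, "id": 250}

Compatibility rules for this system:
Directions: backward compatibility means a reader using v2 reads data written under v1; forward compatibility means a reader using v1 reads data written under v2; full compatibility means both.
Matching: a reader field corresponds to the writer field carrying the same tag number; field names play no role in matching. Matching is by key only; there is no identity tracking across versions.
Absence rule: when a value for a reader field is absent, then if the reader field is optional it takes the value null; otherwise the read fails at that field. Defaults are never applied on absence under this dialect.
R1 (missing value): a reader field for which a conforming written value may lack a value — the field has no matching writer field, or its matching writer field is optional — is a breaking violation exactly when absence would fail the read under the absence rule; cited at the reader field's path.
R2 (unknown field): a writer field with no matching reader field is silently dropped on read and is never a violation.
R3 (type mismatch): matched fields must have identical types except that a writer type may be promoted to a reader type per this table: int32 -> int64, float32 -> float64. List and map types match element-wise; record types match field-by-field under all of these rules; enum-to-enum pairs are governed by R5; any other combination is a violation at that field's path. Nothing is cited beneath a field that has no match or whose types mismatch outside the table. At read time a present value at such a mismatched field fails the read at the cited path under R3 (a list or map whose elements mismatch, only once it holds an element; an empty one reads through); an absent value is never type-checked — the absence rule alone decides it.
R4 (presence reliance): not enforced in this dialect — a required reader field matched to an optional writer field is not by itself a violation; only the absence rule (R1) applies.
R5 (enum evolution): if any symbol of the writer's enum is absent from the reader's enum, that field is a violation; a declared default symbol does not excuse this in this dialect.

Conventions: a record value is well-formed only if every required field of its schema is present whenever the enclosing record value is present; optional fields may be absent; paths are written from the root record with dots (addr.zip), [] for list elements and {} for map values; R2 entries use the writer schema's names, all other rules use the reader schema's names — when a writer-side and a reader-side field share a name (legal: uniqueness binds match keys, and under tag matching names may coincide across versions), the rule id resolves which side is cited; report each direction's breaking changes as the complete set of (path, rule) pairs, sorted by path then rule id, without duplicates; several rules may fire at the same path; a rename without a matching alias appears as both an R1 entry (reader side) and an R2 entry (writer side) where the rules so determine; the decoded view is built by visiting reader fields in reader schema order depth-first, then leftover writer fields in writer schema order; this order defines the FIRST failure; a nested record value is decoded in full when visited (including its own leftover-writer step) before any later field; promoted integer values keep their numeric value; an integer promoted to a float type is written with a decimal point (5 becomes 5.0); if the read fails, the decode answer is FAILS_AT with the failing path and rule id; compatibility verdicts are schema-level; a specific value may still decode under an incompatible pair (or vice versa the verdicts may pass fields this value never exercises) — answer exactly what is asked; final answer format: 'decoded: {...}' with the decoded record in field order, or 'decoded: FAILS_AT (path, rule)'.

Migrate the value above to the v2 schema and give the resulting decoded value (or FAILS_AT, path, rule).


in Account below, arrows point writer -> reader
decoding the Account value with the v2 reader:
  tier := "LOW"
  attrs := {"src": 1.5, "a": 0.0}
  read fails at rating under R1 (no fill)
  => FAILS_AT (rating, R1)
the rest of the Account diff is inert for this question:
  renamed field id to retries in record Account (alias id declared on the renamed field) -> inert under this dialect — no rule fires on Account and the result does not move
  field tier in record Account: optional changed to required -> a verdict-level change on Account — the shown value reads the same
  field seq in record Account: type int64 changed to float64 -> a verdict-level change on Account — the shown value reads the same

decoded: FAILS_AT (rating, R1)


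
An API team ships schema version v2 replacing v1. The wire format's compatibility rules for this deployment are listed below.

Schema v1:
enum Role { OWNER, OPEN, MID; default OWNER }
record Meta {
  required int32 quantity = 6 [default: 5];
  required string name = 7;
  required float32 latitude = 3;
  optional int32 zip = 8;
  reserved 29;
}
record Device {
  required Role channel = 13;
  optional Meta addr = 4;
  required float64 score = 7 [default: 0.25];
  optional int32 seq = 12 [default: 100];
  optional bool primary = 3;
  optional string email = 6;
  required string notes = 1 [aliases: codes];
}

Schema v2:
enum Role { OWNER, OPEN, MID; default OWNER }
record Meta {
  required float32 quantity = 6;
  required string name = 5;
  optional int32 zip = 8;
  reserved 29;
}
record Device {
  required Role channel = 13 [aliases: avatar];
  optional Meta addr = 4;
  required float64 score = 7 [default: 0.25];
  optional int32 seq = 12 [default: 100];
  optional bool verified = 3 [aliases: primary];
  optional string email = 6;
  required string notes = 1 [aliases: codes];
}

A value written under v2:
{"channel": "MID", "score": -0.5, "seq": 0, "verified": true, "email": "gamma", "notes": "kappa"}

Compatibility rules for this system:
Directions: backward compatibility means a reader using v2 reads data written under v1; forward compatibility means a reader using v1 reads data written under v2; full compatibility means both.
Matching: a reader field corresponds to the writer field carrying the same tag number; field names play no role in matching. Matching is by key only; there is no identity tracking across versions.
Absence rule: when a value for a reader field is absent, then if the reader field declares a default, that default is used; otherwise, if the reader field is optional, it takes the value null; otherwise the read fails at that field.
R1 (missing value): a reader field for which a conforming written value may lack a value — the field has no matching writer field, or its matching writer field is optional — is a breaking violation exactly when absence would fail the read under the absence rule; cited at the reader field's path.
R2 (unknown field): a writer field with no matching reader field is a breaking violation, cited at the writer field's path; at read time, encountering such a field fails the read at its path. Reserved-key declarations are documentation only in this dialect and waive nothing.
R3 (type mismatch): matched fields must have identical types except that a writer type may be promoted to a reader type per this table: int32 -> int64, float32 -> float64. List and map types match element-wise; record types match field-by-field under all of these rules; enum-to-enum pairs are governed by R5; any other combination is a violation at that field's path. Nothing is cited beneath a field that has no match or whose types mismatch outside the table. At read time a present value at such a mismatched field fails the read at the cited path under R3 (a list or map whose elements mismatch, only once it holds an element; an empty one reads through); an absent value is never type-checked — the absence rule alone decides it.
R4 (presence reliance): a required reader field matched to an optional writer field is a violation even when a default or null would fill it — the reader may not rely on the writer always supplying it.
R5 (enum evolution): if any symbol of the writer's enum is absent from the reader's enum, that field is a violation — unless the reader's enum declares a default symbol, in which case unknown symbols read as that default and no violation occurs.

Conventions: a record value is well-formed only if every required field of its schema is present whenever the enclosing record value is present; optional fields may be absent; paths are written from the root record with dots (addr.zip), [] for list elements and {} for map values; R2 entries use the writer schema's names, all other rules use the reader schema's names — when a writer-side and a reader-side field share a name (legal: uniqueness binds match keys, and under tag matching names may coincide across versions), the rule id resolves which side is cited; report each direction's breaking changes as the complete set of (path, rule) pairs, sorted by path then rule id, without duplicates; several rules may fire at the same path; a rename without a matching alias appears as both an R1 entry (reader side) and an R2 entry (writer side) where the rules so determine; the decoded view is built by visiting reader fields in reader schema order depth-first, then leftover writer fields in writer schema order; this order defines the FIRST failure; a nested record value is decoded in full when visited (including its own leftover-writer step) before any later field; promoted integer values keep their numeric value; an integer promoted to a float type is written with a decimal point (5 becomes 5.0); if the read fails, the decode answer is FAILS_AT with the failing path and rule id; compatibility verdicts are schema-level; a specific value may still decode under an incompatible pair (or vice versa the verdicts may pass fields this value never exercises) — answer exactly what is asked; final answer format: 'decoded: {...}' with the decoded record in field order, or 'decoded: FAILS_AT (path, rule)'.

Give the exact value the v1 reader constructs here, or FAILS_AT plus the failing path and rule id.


in Device below, arrows point writer -> reader
migrating the Device value to v1:
  channel := "MID"
  addr := null (not supplied -> null)
  score := -0.5
  seq := 0
  primary := true (from writer verified)
  email := "gamma"
  notes := "kappa"
  => decoded: {"channel": "MID", "addr": null, "score": -0.5, "seq": 0, "primary": true, "email": "gamma", "notes": "kappa"}
ruling out the remaining Device differences:
  field quantity in record Meta: type int32 changed to float32 (its default is dropped) -> schema-level compatibility only; this Device value's decode is unchanged
  removed field latitude from record Meta -> schema-level compatibility only; this Device value's decode is unchanged
  field name in record Meta: tag 7 changed to 5 -> schema-level compatibility only; this Device value's decode is unchanged
  renamed field primary to verified in record Device (alias primary declared on the renamed field) -> no rule fires on it and the decoded Device view is identical with or without it

decoded: {"channel": "MID", "addr": null, "score": -0.5, "seq": 0, "primary": true, "email": "gamma", "notes": "kappa"}


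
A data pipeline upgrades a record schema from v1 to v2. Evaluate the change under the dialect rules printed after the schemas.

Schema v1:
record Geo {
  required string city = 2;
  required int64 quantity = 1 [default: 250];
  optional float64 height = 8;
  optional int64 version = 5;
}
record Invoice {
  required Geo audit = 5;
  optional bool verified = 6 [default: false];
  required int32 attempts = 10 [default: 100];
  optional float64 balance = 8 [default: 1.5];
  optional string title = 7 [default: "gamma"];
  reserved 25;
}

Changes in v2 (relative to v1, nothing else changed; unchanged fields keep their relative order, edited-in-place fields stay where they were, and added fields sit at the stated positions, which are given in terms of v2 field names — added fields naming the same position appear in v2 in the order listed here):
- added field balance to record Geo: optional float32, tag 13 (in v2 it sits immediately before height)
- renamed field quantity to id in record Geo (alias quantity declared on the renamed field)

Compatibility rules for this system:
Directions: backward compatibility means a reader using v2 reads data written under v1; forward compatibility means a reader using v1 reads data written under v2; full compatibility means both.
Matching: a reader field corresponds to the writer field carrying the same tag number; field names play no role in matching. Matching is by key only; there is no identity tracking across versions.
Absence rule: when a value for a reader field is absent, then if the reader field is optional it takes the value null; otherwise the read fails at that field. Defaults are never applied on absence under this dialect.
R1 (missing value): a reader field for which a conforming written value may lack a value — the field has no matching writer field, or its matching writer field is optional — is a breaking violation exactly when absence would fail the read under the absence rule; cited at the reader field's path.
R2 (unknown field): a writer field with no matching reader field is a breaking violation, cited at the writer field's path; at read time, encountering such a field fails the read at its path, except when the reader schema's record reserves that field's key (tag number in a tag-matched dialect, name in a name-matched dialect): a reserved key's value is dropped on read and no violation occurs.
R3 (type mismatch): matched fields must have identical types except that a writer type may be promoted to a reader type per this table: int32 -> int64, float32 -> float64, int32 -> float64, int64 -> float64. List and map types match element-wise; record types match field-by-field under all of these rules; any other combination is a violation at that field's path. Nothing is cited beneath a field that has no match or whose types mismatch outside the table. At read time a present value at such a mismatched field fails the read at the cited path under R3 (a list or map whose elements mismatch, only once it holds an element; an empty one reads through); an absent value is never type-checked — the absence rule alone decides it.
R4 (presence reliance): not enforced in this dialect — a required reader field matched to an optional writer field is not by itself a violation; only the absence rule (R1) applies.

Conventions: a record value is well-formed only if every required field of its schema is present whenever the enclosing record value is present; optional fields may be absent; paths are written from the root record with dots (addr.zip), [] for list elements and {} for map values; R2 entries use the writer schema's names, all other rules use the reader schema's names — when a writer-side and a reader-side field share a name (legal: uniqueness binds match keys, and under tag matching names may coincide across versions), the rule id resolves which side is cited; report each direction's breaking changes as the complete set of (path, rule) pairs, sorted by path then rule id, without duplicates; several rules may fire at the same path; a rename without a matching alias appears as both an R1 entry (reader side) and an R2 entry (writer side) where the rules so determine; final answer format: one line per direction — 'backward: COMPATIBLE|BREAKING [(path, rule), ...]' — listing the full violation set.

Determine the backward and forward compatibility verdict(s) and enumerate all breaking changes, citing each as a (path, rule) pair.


backward: COMPATIBLE []; forward: BREAKING [(audit.balance, R2)]

each type pair in Invoice: writer, then reader
backward for Invoice (reader v2, writer v1):
  audit: Geo -> Geo, writer required; from audit
  verified: bool -> bool, writer optional; from verified
  attempts: int32 -> int32, writer required; from attempts
  balance: float64 -> float64, writer optional; from balance
  title: string -> string, writer optional; from title
  audit.city: string -> string, writer required; from audit.city
  audit.id: int64 -> int64, writer required; from audit.quantity
  audit.balance: no writer match
  audit.height: float64 -> float64, writer optional; from audit.height
  audit.version: int64 -> int64, writer optional; from audit.version
  => backward verdict for Invoice: COMPATIBLE, no violations
forward for Invoice (reader v1, writer v2):
  audit: Geo -> Geo, writer required; from audit
  verified: bool -> bool, writer optional; from verified
  attempts: int32 -> int32, writer required; from attempts
  balance: float64 -> float64, writer optional; from balance
  title: string -> string, writer optional; from title
  audit.city: string -> string, writer required; from audit.city
  audit.quantity: int64 -> int64, writer required; from audit.id
  audit.height: float64 -> float64, writer optional; from audit.height
  audit.version: int64 -> int64, writer optional; from audit.version
  audit.balance (writer side), unknown to reader
  violation R2 at audit.balance
  => forward: BREAKING (1)


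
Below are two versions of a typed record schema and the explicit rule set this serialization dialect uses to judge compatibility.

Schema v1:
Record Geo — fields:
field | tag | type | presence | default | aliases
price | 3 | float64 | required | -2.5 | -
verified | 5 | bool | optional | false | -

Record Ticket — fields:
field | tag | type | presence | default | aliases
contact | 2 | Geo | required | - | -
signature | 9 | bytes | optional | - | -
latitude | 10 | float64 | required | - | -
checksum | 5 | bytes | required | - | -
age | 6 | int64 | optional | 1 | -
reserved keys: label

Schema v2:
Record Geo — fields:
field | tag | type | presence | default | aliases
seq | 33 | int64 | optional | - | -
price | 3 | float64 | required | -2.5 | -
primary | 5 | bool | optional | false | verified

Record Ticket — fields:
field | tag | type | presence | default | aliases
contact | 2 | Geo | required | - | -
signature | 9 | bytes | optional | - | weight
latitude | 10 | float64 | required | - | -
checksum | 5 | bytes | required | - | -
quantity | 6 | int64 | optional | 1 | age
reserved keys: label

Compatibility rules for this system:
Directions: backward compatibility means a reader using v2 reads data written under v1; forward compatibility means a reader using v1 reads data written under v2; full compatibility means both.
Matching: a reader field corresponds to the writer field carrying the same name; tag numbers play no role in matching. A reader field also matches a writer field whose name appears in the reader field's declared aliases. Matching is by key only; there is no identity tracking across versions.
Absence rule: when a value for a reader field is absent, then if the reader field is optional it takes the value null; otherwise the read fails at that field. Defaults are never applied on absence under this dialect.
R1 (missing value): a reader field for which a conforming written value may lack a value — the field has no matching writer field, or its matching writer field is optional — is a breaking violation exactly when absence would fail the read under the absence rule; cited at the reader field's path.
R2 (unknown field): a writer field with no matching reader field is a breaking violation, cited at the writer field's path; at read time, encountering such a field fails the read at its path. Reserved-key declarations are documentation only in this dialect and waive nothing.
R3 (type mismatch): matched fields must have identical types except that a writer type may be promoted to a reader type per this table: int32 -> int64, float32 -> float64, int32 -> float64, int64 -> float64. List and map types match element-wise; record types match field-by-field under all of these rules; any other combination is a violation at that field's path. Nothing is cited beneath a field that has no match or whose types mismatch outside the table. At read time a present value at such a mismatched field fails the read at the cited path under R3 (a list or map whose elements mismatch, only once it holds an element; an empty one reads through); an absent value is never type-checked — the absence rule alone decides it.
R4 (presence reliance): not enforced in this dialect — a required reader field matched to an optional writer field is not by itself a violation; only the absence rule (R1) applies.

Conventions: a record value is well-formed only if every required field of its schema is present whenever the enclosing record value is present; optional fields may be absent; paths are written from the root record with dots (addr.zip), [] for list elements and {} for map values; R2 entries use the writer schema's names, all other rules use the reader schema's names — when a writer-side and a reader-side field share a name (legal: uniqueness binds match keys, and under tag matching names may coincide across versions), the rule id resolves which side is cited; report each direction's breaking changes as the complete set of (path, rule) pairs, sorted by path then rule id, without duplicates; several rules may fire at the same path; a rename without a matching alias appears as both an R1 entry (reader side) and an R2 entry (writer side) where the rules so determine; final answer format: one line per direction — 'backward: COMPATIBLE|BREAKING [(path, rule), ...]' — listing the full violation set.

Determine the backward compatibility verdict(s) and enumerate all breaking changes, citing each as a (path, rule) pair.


arrows below run writer -> reader for Ticket
backward analysis of Ticket with v2 as reader and v1 as writer:
  contact: paired with writer contact (Geo -> Geo; writer required)
  signature: paired with writer signature (bytes -> bytes; writer optional)
  latitude: paired with writer latitude (float64 -> float64; writer required)
  checksum: paired with writer checksum (bytes -> bytes; writer required)
  quantity: paired with writer age (int64 -> int64; writer optional)
  contact.seq: no writer-side match
  contact.price: paired with writer contact.price (float64 -> float64; writer required)
  contact.primary: paired with writer contact.verified (bool -> bool; writer optional)
  => backward verdict for Ticket: COMPATIBLE, no violations
ruling out the remaining Ticket differences:
  added field seq to record Geo: optional int64, tag 33 (in v2 it sits immediately before price) -> fires only in the forward direction of Ticket, which is not asked here
  renamed field verified to primary in record Geo (alias verified declared on the renamed field) -> fires only in the forward direction of Ticket, which is not asked here
  renamed field age to quantity in record Ticket (alias age declared on the renamed field) -> fires only in the forward direction of Ticket, which is not asked here

backward: COMPATIBLE []


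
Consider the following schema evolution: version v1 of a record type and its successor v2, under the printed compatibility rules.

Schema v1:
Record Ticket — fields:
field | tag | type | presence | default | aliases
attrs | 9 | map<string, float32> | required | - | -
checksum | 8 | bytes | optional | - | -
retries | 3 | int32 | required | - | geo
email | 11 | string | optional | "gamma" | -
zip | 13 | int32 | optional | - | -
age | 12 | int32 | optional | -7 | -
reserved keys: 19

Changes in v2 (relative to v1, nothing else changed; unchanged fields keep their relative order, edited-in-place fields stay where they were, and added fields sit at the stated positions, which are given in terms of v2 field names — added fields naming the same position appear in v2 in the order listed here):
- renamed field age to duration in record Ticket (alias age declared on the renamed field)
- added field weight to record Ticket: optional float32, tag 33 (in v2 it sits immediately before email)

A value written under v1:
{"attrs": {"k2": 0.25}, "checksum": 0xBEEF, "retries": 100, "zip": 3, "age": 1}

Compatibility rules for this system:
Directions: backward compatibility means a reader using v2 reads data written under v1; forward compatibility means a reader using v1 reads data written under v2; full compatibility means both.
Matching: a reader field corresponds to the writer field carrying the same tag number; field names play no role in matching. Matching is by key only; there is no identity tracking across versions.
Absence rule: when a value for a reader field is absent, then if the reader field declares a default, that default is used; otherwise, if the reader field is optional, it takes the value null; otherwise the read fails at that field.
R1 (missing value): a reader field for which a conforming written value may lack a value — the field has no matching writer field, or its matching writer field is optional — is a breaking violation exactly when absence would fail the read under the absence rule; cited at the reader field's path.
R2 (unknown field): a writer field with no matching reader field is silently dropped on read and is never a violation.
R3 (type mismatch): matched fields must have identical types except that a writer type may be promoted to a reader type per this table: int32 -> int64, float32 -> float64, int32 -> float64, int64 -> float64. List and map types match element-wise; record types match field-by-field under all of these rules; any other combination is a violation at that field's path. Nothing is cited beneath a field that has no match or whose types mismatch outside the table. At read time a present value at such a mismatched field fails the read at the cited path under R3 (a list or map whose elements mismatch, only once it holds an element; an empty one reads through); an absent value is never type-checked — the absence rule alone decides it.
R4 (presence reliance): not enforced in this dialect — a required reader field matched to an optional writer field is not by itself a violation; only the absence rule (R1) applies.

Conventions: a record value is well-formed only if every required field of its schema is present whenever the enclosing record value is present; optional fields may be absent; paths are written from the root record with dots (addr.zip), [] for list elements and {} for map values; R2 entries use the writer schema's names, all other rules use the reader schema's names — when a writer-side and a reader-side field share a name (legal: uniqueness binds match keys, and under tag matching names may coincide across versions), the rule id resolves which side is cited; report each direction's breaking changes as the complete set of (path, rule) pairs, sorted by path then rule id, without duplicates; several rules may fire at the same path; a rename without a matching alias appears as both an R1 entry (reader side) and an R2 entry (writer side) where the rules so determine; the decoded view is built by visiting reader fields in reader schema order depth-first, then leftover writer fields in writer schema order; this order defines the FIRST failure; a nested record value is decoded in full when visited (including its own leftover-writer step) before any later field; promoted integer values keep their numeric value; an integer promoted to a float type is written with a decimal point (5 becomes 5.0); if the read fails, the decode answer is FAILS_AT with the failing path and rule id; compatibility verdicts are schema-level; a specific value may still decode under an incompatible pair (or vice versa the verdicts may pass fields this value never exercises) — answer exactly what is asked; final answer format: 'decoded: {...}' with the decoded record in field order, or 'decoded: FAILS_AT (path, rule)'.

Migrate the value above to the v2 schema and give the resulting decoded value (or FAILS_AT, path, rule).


decoded: {"attrs": {"k2": 0.25}, "checksum": 0xBEEF, "retries": 100, "weight": null, "email": "gamma", "zip": 3, "duration": 1}

each type pair in Ticket: writer, then reader
decode (reader v2):
  attrs := {"k2": 0.25}
  checksum := 0xBEEF
  retries := 100
  weight := null (not supplied -> null)
  email := "gamma" (no value, default fills)
  zip := 3
  duration := 1 (from writer age)
  => decoded: {"attrs": {"k2": 0.25}, "checksum": 0xBEEF, "retries": 100, "weight": null, "email": "gamma", "zip": 3, "duration": 1}


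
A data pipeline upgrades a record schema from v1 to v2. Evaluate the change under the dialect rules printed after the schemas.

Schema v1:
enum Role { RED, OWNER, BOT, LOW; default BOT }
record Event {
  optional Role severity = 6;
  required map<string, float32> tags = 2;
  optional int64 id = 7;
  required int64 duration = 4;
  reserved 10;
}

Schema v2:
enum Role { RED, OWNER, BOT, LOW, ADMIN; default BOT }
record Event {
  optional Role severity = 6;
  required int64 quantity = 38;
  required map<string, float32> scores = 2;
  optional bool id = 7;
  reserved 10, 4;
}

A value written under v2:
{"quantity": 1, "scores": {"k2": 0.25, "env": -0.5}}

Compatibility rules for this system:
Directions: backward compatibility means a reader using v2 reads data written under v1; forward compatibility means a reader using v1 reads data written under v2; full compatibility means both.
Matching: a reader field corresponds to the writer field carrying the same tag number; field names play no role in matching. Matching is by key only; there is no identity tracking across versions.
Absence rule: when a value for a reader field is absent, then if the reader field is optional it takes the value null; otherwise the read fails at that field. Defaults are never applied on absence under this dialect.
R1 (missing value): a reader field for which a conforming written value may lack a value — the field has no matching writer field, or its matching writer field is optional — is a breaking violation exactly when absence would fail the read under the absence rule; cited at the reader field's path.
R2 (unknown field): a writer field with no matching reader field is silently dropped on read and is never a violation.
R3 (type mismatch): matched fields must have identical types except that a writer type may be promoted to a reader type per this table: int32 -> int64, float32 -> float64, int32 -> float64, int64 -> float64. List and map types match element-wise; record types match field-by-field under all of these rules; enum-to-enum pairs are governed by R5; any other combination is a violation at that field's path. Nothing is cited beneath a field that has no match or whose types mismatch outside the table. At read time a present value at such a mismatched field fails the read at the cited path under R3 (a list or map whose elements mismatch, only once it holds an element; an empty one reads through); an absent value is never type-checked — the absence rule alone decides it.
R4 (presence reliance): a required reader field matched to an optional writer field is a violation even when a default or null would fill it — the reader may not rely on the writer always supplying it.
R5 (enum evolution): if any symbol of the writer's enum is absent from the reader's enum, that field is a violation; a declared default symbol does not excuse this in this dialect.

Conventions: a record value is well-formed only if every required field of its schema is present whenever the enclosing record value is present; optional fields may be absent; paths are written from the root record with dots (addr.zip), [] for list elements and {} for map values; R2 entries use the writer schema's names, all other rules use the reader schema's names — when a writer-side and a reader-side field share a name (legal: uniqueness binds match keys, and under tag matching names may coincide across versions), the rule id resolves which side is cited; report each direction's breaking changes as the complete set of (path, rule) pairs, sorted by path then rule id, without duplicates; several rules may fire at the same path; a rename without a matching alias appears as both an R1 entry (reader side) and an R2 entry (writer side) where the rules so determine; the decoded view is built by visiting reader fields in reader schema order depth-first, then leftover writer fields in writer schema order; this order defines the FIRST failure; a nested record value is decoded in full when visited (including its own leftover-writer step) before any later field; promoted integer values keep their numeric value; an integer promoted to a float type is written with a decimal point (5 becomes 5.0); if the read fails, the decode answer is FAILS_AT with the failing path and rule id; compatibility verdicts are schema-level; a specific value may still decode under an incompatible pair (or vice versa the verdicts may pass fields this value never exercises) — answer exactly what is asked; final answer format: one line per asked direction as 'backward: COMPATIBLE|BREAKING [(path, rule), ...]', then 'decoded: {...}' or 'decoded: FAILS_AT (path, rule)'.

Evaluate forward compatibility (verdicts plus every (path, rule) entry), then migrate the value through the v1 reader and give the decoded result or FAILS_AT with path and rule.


forward: BREAKING [(duration, R1), (id, R3), (severity, R5)]; decoded: FAILS_AT (duration, R1)

arrows below run writer -> reader for Event
forward on Event — v1 reading data written by v2:
  Role -> Role, writer optional: severity aligns to severity
  map<string, float32> -> map<string, float32>, writer required: tags aligns to scores
  bool -> int64, writer optional: id aligns to id
  duration has no writer counterpart
  quantity (writer side), unknown to reader
  R1 fires at duration
  R3 fires at id
  R5 fires at severity
  => forward verdict for Event: BREAKING, 3 violation(s)
migrating the Event value to v1:
  severity := null (absent, optional -> null)
  tags := {"k2": 0.25, "env": -0.5} (from writer scores)
  id := null (absent, optional -> null)
  read fails at duration under R1 (no fill)
  => FAILS_AT (duration, R1)
checking off the Event differences that do not matter here:
  renamed field tags to scores in record Event -> inert for the asked Event verdict: nothing fires
  added field quantity to record Event: required int64, tag 38 (in v2 it sits immediately before scores) -> matters only for Event's backward compatibility — outside the asked direction


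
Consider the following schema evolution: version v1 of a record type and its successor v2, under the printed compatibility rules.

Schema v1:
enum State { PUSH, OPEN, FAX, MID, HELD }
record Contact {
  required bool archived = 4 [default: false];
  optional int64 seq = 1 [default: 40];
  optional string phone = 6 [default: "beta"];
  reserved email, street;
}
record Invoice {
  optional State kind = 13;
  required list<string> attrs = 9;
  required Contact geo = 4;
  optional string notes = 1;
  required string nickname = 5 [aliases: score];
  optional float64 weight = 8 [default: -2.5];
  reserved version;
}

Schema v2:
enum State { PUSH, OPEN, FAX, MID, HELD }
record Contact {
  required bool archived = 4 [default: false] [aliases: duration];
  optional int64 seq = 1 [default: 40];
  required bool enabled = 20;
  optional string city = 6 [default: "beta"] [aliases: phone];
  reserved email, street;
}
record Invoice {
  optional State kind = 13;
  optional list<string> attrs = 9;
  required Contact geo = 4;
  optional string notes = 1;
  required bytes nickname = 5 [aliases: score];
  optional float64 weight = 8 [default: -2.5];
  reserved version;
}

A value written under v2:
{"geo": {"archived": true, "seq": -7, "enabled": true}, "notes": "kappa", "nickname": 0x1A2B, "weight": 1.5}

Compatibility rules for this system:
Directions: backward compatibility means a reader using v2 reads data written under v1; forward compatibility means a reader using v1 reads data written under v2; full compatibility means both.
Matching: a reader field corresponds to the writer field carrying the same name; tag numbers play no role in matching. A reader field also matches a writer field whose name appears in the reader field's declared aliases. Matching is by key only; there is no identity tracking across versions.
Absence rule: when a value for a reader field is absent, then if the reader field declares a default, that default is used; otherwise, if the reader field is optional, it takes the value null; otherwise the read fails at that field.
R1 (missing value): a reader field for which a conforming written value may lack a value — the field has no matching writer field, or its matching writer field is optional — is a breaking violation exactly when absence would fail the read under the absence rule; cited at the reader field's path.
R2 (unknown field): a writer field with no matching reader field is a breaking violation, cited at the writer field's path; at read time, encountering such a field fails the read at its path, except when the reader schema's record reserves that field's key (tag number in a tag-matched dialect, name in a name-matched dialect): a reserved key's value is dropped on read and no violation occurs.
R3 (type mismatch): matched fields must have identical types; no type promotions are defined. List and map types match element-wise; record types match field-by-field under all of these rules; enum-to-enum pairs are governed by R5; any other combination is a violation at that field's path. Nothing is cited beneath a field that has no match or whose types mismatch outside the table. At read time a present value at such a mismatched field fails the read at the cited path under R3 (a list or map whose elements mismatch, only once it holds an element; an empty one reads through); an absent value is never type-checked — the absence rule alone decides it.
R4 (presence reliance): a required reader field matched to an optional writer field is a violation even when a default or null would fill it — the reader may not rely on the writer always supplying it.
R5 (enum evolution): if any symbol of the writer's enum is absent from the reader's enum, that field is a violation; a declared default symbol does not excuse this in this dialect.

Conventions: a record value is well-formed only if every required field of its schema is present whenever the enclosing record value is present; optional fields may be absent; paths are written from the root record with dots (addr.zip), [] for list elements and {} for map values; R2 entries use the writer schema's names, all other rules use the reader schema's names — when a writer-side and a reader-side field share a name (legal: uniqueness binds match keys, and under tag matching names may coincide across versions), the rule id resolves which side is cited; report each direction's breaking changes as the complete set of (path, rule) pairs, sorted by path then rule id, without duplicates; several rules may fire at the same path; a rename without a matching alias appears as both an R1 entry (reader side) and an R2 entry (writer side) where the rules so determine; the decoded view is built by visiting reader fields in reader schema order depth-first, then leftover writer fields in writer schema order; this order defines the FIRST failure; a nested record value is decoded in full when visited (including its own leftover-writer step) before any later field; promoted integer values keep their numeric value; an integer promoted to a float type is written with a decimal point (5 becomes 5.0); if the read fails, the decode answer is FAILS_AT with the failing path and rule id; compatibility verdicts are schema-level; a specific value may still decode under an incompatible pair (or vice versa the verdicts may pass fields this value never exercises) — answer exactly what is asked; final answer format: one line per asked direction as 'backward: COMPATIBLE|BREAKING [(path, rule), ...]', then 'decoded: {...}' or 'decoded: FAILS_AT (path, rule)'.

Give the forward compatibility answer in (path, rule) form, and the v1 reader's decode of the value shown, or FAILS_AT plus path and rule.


forward: BREAKING [(attrs, R1), (attrs, R4), (geo.city, R2), (geo.enabled, R2), (nickname, R3)]; decoded: FAILS_AT (attrs, R1)

in Invoice below, arrows point writer -> reader
checking forward for Invoice: reader v1 against writer v2:
  writer optional, State -> State: reader kind maps from writer kind
  writer optional, list<string> -> list<string>: reader attrs maps from writer attrs
  writer required, Contact -> Contact: reader geo maps from writer geo
  writer optional, string -> string: reader notes maps from writer notes
  writer required, bytes -> string: reader nickname maps from writer nickname
  writer optional, float64 -> float64: reader weight maps from writer weight
  writer required, bool -> bool: reader geo.archived maps from writer geo.archived
  writer optional, int64 -> int64: reader geo.seq maps from writer geo.seq
  geo.phone: no writer-side match
  geo.enabled (writer side), unknown to reader
  geo.city (writer side), unknown to reader
  rule R1 violated at attrs
  rule R4 violated at attrs
  rule R2 violated at geo.city
  rule R2 violated at geo.enabled
  rule R3 violated at nickname
  forward on Invoice therefore BREAKING (5)
decode (reader v1):
  kind := null (missing; optional => null)
  read fails at attrs under R1 (no fill)
  => FAILS_AT (attrs, R1)
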